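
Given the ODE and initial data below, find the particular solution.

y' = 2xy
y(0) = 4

General solution: y = Ce^(x²)
Applying IC y(0) = 4:
Particular solution: y = 4e^(x²)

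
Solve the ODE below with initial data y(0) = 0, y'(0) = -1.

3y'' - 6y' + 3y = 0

General solution: y = (C₁ + C₂x)e^x
Repeated root r = 1
Applying ICs: C₁ = 0, C₂ = -1
Particular solution: y = -xe^x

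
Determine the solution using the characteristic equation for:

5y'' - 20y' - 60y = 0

Characteristic equation: 5r² - 20r - 60 = 0
Divide by 5: r² - 4r - 12 = 0
Roots: r = 6, -2 (distinct real)
General solution: y = C₁e^(6x) + C₂e^(-2x)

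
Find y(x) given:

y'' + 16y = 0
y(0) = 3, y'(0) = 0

General solution: y = C₁cos(4x) + C₂sin(4x)
Complex roots r = ±4i
Applying ICs: C₁ = 3, C₂ = 0
Particular solution: y = 3cos(4x)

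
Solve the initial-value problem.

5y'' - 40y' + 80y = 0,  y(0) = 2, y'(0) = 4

General solution: y = (C₁ + C₂x)e^(4x)
Repeated root r = 4
Applying ICs: C₁ = 2, C₂ = -4
Particular solution: y = (2 - 4x)e^(4x)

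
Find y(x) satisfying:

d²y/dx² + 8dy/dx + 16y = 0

Characteristic equation: r² + 8r + 16 = 0
Factored: (r + 4)² = 0
Repeated root: r = -4
General solution: y = (C₁ + C₂x)e^(-4x)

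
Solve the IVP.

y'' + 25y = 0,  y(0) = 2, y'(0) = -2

General solution: y = C₁cos(5x) + C₂sin(5x)
Complex roots r = ±5i
Applying ICs: C₁ = 2, C₂ = -2/5
Particular solution: y = 2cos(5x) - (2/5)sin(5x)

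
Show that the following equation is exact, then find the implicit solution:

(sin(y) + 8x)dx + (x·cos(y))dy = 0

Verify exactness: ∂M/∂y = ∂N/∂x ✓
Find F(x,y) such that ∂F/∂x = M, ∂F/∂y = N
Solution: x·sin(y) + 4x² = C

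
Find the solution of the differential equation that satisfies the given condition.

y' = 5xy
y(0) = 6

General solution: y = Ce^(5x²/2)
Applying IC y(0) = 6:
Particular solution: y = 6e^(5x²/2)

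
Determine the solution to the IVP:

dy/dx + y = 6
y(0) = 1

General solution: y = 6 + Ce^(-x)
Applying y(0) = 1: C = 1 - 6 = -5
Particular solution: y = 6 - 5e^(-x)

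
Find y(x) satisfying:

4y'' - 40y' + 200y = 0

Characteristic equation: 4r² - 40r + 200 = 0
Divide by 4: r² - 10r + 50 = 0
Roots: r = 5 ± 5i (complex conjugates)
General solution: y = e^(5x)(C₁cos(5x) + C₂sin(5x))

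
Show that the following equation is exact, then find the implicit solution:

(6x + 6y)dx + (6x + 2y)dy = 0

Verify exactness: ∂M/∂y = ∂N/∂x ✓
Find F(x,y) such that ∂F/∂x = M, ∂F/∂y = N
Solution: 3x² + 6xy + y² = C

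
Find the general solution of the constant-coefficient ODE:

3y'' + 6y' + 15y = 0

Characteristic equation: 3r² + 6r + 15 = 0
Divide by 3: r² + 2r + 5 = 0
Roots: r = -1 ± 2i (complex conjugates)
General solution: y = e^(-x)(C₁cos(2x) + C₂sin(2x))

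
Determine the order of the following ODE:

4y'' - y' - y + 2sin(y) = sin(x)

The order is 2 (highest derivative is of order 2).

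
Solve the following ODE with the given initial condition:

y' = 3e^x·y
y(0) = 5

General solution: y = Ce^(3e^x)
Applying IC y(0) = 5:
Particular solution: y = 5e^(3(e^x - 1))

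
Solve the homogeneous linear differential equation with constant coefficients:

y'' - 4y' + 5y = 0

Characteristic equation: r² - 4r + 5 = 0
Roots: r = 2 ± i (complex conjugates)
General solution: y = e^(2x)(C₁cos(x) + C₂sin(x))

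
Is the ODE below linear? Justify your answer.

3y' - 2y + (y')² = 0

No. Nonlinear ((y')² term)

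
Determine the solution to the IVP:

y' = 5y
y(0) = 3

General solution: y = Ce^(5x)
Applying IC y(0) = 3:
Particular solution: y = 3e^(5x)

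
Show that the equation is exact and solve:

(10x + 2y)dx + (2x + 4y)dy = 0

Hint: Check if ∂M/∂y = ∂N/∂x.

Verify exactness: ∂M/∂y = ∂N/∂x ✓
Find F(x,y) such that ∂F/∂x = M, ∂F/∂y = N
Solution: 5x² + 2xy + 2y² = C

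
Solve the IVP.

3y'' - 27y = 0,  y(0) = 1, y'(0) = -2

General solution: y = C₁e^(3x) + C₂e^(-3x)
Applying ICs: C₁ = 1/6, C₂ = 5/6
Particular solution: y = (1/6)e^(3x) + (5/6)e^(-3x)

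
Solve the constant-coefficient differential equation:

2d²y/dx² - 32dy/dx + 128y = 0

Characteristic equation: 2r² - 32r + 128 = 0
Divide by 2: r² - 16r + 64 = 0
Factored: (r - 8)² = 0
Repeated root: r = 8
General solution: y = (C₁ + C₂x)e^(8x)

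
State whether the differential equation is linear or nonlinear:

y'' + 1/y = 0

Nonlinear (1/y term)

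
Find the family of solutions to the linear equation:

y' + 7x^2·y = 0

Using integrating factor method:

General solution: y = Ce^(-7x^3/3)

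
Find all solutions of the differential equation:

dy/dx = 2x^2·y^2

Separating variables and integrating:
-1/y = 2x^3/3 + C

General solution: y^-1 = (-2/3)x^3 + C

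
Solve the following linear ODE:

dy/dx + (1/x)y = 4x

Using integrating factor method:

General solution: y = (4/3)x^2 + C/x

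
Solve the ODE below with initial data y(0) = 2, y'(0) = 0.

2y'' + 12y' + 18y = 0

General solution: y = (C₁ + C₂x)e^(-3x)
Repeated root r = -3
Applying ICs: C₁ = 2, C₂ = 6
Particular solution: y = (2 + 6x)e^(-3x)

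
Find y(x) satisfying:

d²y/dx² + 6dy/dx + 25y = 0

Characteristic equation: r² + 6r + 25 = 0
Roots: r = -3 ± 4i (complex conjugates)
General solution: y = e^(-3x)(C₁cos(4x) + C₂sin(4x))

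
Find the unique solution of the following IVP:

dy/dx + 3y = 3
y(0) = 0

General solution: y = 1 + Ce^(-3x)
Applying y(0) = 0: C = 0 - 1 = -1
Particular solution: y = 1 - e^(-3x)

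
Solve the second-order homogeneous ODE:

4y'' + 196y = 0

Characteristic equation: 4r² + 196 = 0
Divide by 4: r² + 49 = 0
Roots: r = ±7i (complex conjugates)
General solution: y = C₁cos(7x) + C₂sin(7x)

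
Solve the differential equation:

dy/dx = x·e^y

Separating variables and integrating:
-e^(-y) = x²/2 + C

General solution: y = -ln(C - x²/2)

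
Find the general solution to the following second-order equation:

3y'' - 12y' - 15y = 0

Characteristic equation: 3r² - 12r - 15 = 0
Divide by 3: r² - 4r - 5 = 0
Roots: r = 5, -1 (distinct real)
General solution: y = C₁e^(5x) + C₂e^(-x)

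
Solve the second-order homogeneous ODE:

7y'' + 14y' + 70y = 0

Characteristic equation: 7r² + 14r + 70 = 0
Divide by 7: r² + 2r + 10 = 0
Roots: r = -1 ± 3i (complex conjugates)
General solution: y = e^(-x)(C₁cos(3x) + C₂sin(3x))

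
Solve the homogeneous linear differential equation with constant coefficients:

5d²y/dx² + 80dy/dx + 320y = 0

Characteristic equation: 5r² + 80r + 320 = 0
Divide by 5: r² + 16r + 64 = 0
Factored: (r + 8)² = 0
Repeated root: r = -8
General solution: y = (C₁ + C₂x)e^(-8x)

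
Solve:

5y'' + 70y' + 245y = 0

Characteristic equation: 5r² + 70r + 245 = 0
Divide by 5: r² + 14r + 49 = 0
Factored: (r + 7)² = 0
Repeated root: r = -7
General solution: y = (C₁ + C₂x)e^(-7x)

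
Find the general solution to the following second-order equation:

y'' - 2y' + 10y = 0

Characteristic equation: r² - 2r + 10 = 0
Roots: r = 1 ± 3i (complex conjugates)
General solution: y = e^x(C₁cos(3x) + C₂sin(3x))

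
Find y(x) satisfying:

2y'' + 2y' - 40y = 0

Characteristic equation: 2r² + 2r - 40 = 0
Divide by 2: r² + r - 20 = 0
Roots: r = 4, -5 (distinct real)
General solution: y = C₁e^(4x) + C₂e^(-5x)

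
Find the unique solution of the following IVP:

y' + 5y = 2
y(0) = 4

General solution: y = 2/5 + Ce^(-5x)
Applying y(0) = 4: C = 4 - 2/5 = 18/5
Particular solution: y = 2/5 + (18/5)e^(-5x)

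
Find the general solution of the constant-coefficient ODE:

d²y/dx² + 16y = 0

Characteristic equation: r² + 16 = 0
Roots: r = ±4i (complex conjugates)
General solution: y = C₁cos(4x) + C₂sin(4x)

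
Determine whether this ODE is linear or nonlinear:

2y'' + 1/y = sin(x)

Nonlinear (1/y term)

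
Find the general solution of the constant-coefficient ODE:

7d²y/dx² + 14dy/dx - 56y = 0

Characteristic equation: 7r² + 14r - 56 = 0
Divide by 7: r² + 2r - 8 = 0
Roots: r = 2, -4 (distinct real)
General solution: y = C₁e^(2x) + C₂e^(-4x)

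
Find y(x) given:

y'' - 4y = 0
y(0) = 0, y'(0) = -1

General solution: y = C₁e^(2x) + C₂e^(-2x)
Applying ICs: C₁ = -1/4, C₂ = 1/4
Particular solution: y = -(1/4)e^(2x) + (1/4)e^(-2x)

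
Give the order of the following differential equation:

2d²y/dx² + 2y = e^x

The order is 2 (highest derivative is of order 2).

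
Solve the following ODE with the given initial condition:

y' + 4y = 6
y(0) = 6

General solution: y = 3/2 + Ce^(-4x)
Applying y(0) = 6: C = 6 - 3/2 = 9/2
Particular solution: y = 3/2 + (9/2)e^(-4x)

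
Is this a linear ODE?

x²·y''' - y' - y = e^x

Yes. Linear (y and its derivatives appear to the first power only, no products of y terms)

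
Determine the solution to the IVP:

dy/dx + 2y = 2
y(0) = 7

General solution: y = 1 + Ce^(-2x)
Applying y(0) = 7: C = 7 - 1 = 6
Particular solution: y = 1 + 6e^(-2x)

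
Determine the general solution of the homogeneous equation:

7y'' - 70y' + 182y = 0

Characteristic equation: 7r² - 70r + 182 = 0
Divide by 7: r² - 10r + 26 = 0
Roots: r = 5 ± i (complex conjugates)
General solution: y = e^(5x)(C₁cos(x) + C₂sin(x))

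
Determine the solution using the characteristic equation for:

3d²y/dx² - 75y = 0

Characteristic equation: 3r² - 75 = 0
Divide by 3: r² - 25 = 0
Roots: r = 5, -5 (distinct real)
General solution: y = C₁e^(5x) + C₂e^(-5x)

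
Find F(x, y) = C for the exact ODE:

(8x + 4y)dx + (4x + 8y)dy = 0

Verify exactness: ∂M/∂y = ∂N/∂x ✓
Find F(x,y) such that ∂F/∂x = M, ∂F/∂y = N
Solution: 4x² + 4xy + 4y² = C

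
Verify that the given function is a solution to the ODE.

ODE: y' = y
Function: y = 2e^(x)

Verification:
y = 2e^(x)
y' = 2e^(x)
y = 2e^(x)
y' = y ✓

Yes, it is a solution.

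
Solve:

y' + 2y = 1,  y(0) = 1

General solution: y = 1/2 + Ce^(-2x)
Applying y(0) = 1: C = 1 - 1/2 = 1/2
Particular solution: y = 1/2 + (1/2)e^(-2x)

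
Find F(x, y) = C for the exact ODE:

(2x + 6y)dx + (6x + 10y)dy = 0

Verify exactness: ∂M/∂y = ∂N/∂x ✓
Find F(x,y) such that ∂F/∂x = M, ∂F/∂y = N
Solution: x² + 6xy + 5y² = C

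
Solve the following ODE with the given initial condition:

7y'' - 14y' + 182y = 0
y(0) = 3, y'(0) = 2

General solution: y = e^x(C₁cos(5x) + C₂sin(5x))
Complex roots r = 1 ± 5i
Applying ICs: C₁ = 3, C₂ = -1/5
Particular solution: y = e^x(3cos(5x) - (1/5)sin(5x))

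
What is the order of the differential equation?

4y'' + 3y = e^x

The order is 2 (highest derivative is of order 2).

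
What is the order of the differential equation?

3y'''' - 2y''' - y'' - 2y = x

The order is 4 (highest derivative is of order 4).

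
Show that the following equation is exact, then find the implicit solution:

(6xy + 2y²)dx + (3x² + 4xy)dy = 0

Verify exactness: ∂M/∂y = ∂N/∂x ✓
Find F(x,y) such that ∂F/∂x = M, ∂F/∂y = N
Solution: 3x²y + 2xy² = C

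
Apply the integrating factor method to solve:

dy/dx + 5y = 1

Using integrating factor method:

General solution: y = 1/5 + Ce^(-5x)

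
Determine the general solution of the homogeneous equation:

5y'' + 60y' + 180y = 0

Characteristic equation: 5r² + 60r + 180 = 0
Divide by 5: r² + 12r + 36 = 0
Factored: (r + 6)² = 0
Repeated root: r = -6
General solution: y = (C₁ + C₂x)e^(-6x)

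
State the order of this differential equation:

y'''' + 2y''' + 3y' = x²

The order is 4 (highest derivative is of order 4).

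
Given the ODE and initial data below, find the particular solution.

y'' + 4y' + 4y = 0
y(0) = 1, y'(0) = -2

General solution: y = (C₁ + C₂x)e^(-2x)
Repeated root r = -2
Applying ICs: C₁ = 1, C₂ = 0
Particular solution: y = e^(-2x)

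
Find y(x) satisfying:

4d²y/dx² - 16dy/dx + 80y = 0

Characteristic equation: 4r² - 16r + 80 = 0
Divide by 4: r² - 4r + 20 = 0
Roots: r = 2 ± 4i (complex conjugates)
General solution: y = e^(2x)(C₁cos(4x) + C₂sin(4x))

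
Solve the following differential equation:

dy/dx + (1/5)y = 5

Using integrating factor method:

General solution: y = 25 + Ce^(-x/5)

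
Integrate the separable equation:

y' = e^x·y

Separating variables and integrating:
ln|y| = e^x + C

General solution: y = Ce^(e^x)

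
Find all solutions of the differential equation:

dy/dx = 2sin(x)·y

Separating variables and integrating:
ln|y| = -2cos(x) + C

General solution: y = Ce^(-2cos(x))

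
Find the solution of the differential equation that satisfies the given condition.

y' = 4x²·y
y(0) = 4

General solution: y = Ce^(4x³/3)
Applying IC y(0) = 4:
Particular solution: y = 4e^(4x³/3)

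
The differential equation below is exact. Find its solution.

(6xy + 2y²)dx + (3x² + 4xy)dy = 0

Verify exactness: ∂M/∂y = ∂N/∂x ✓
Find F(x,y) such that ∂F/∂x = M, ∂F/∂y = N
Solution: 3x²y + 2xy² = C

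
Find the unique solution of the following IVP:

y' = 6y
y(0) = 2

General solution: y = Ce^(6x)
Applying IC y(0) = 2:
Particular solution: y = 2e^(6x)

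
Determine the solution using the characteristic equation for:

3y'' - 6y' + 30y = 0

Characteristic equation: 3r² - 6r + 30 = 0
Divide by 3: r² - 2r + 10 = 0
Roots: r = 1 ± 3i (complex conjugates)
General solution: y = e^x(C₁cos(3x) + C₂sin(3x))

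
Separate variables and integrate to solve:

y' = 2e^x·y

Separating variables and integrating:
ln|y| = 2e^x + C

General solution: y = Ce^(2e^x)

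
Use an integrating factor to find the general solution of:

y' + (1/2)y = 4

Using integrating factor method:

General solution: y = 8 + Ce^(-x/2)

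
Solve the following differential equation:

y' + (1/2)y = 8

Using integrating factor method:

General solution: y = 16 + Ce^(-x/2)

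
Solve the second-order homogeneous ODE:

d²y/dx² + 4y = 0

Characteristic equation: r² + 4 = 0
Roots: r = ±2i (complex conjugates)
General solution: y = C₁cos(2x) + C₂sin(2x)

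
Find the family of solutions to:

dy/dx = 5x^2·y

Separating variables and integrating:
ln|y| = 5x^3/3 + C

General solution: y = Ce^(5x^3/3)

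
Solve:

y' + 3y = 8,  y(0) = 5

General solution: y = 8/3 + Ce^(-3x)
Applying y(0) = 5: C = 5 - 8/3 = 7/3
Particular solution: y = 8/3 + (7/3)e^(-3x)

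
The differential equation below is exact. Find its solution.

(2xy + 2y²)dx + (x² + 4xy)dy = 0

Verify exactness: ∂M/∂y = ∂N/∂x ✓
Find F(x,y) such that ∂F/∂x = M, ∂F/∂y = N
Solution: x²y + 2xy² = C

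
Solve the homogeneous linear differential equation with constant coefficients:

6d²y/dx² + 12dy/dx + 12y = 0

Characteristic equation: 6r² + 12r + 12 = 0
Divide by 6: r² + 2r + 2 = 0
Roots: r = -1 ± i (complex conjugates)
General solution: y = e^(-x)(C₁cos(x) + C₂sin(x))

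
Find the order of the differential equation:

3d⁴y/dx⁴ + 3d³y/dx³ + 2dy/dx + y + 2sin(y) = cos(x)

The order is 4 (highest derivative is of order 4).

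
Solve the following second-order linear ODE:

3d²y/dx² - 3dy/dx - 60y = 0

Characteristic equation: 3r² - 3r - 60 = 0
Divide by 3: r² - r - 20 = 0
Roots: r = 5, -4 (distinct real)
General solution: y = C₁e^(5x) + C₂e^(-4x)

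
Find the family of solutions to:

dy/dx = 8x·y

Separating variables and integrating:
ln|y| = 4x^2 + C

General solution: y = Ce^(4x^2)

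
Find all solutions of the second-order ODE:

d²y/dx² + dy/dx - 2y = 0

Characteristic equation: r² + r - 2 = 0
Roots: r = 1, -2 (distinct real)
General solution: y = C₁e^x + C₂e^(-2x)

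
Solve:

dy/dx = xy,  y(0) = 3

General solution: y = Ce^(x²/2)
Applying IC y(0) = 3:
Particular solution: y = 3e^(x²/2)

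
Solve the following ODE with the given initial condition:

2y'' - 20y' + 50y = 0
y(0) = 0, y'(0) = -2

General solution: y = (C₁ + C₂x)e^(5x)
Repeated root r = 5
Applying ICs: C₁ = 0, C₂ = -2
Particular solution: y = -2xe^(5x)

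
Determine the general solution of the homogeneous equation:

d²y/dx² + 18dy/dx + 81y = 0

Characteristic equation: r² + 18r + 81 = 0
Factored: (r + 9)² = 0
Repeated root: r = -9
General solution: y = (C₁ + C₂x)e^(-9x)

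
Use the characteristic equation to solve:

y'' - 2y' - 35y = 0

Characteristic equation: r² - 2r - 35 = 0
Roots: r = 7, -5 (distinct real)
General solution: y = C₁e^(7x) + C₂e^(-5x)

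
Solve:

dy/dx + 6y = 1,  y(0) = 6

General solution: y = 1/6 + Ce^(-6x)
Applying y(0) = 6: C = 6 - 1/6 = 35/6
Particular solution: y = 1/6 + (35/6)e^(-6x)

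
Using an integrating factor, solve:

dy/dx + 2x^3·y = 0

Using integrating factor method:

General solution: y = Ce^(-x^4/2)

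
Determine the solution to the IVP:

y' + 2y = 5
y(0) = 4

General solution: y = 5/2 + Ce^(-2x)
Applying y(0) = 4: C = 4 - 5/2 = 3/2
Particular solution: y = 5/2 + (3/2)e^(-2x)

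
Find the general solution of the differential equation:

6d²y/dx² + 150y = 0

Characteristic equation: 6r² + 150 = 0
Divide by 6: r² + 25 = 0
Roots: r = ±5i (complex conjugates)
General solution: y = C₁cos(5x) + C₂sin(5x)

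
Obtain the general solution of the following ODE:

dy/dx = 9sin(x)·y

Separating variables and integrating:
ln|y| = -9cos(x) + C

General solution: y = Ce^(-9cos(x))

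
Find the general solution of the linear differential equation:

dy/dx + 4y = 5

Using integrating factor method:

General solution: y = 5/4 + Ce^(-4x)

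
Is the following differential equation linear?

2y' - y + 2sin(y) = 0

No. Nonlinear (sin(y) is nonlinear in y)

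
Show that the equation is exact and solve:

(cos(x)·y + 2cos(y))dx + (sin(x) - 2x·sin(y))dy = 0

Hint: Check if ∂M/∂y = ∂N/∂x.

Verify exactness: ∂M/∂y = ∂N/∂x ✓
Find F(x,y) such that ∂F/∂x = M, ∂F/∂y = N
Solution: sin(x)·y + 2x·cos(y) = C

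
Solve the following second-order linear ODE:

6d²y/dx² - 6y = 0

Characteristic equation: 6r² - 6 = 0
Divide by 6: r² - 1 = 0
Roots: r = 1, -1 (distinct real)
General solution: y = C₁e^x + C₂e^(-x)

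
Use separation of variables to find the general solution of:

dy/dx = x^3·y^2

Separating variables and integrating:
-1/y = x^4/4 + C

General solution: y^-1 = (-1/4)x^4 + C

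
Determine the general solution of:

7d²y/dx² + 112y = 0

Characteristic equation: 7r² + 112 = 0
Divide by 7: r² + 16 = 0
Roots: r = ±4i (complex conjugates)
General solution: y = C₁cos(4x) + C₂sin(4x)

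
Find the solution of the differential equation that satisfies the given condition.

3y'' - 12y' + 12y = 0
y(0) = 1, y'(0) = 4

General solution: y = (C₁ + C₂x)e^(2x)
Repeated root r = 2
Applying ICs: C₁ = 1, C₂ = 2
Particular solution: y = (1 + 2x)e^(2x)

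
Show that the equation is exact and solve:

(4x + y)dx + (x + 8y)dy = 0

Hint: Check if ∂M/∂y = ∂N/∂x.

Verify exactness: ∂M/∂y = ∂N/∂x ✓
Find F(x,y) such that ∂F/∂x = M, ∂F/∂y = N
Solution: 2x² + xy + 4y² = C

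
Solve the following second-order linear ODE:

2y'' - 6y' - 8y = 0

Characteristic equation: 2r² - 6r - 8 = 0
Divide by 2: r² - 3r - 4 = 0
Roots: r = 4, -1 (distinct real)
General solution: y = C₁e^(4x) + C₂e^(-x)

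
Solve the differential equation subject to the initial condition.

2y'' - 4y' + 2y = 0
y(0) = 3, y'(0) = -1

General solution: y = (C₁ + C₂x)e^x
Repeated root r = 1
Applying ICs: C₁ = 3, C₂ = -4
Particular solution: y = (3 - 4x)e^x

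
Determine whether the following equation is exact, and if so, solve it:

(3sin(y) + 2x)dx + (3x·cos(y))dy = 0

Verify exactness: ∂M/∂y = ∂N/∂x ✓
Find F(x,y) such that ∂F/∂x = M, ∂F/∂y = N
Solution: 3x·sin(y) + x² = C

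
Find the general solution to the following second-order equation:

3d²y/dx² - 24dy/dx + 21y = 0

Characteristic equation: 3r² - 24r + 21 = 0
Divide by 3: r² - 8r + 7 = 0
Roots: r = 7, 1 (distinct real)
General solution: y = C₁e^(7x) + C₂e^x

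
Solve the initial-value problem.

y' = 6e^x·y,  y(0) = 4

General solution: y = Ce^(6e^x)
Applying IC y(0) = 4:
Particular solution: y = 4e^(6(e^x - 1))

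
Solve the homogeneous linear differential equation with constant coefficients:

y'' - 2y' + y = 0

Characteristic equation: r² - 2r + 1 = 0
Factored: (r - 1)² = 0
Repeated root: r = 1
General solution: y = (C₁ + C₂x)e^x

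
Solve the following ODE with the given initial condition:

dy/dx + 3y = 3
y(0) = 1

General solution: y = 1 + Ce^(-3x)
Applying y(0) = 1: C = 1 - 1 = 0
Particular solution: y = 1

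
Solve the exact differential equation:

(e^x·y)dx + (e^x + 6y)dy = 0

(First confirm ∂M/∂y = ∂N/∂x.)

Verify exactness: ∂M/∂y = ∂N/∂x ✓
Find F(x,y) such that ∂F/∂x = M, ∂F/∂y = N
Solution: e^x·y + 3y² = C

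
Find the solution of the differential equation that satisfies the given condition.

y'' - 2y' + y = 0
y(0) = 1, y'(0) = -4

General solution: y = (C₁ + C₂x)e^x
Repeated root r = 1
Applying ICs: C₁ = 1, C₂ = -5
Particular solution: y = (1 - 5x)e^x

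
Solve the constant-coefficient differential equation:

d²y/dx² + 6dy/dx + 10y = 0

Characteristic equation: r² + 6r + 10 = 0
Roots: r = -3 ± i (complex conjugates)
General solution: y = e^(-3x)(C₁cos(x) + C₂sin(x))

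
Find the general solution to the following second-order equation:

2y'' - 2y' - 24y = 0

Characteristic equation: 2r² - 2r - 24 = 0
Divide by 2: r² - r - 12 = 0
Roots: r = 4, -3 (distinct real)
General solution: y = C₁e^(4x) + C₂e^(-3x)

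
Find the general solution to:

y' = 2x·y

Separating variables and integrating:
ln|y| = x^2 + C

General solution: y = Ce^(x^2)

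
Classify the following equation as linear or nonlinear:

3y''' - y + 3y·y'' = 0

Nonlinear (y·y'' term)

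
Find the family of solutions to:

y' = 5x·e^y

Separating variables and integrating:
-e^(-y) = 5x²/2 + C

General solution: y = -ln(C - 5x²/2)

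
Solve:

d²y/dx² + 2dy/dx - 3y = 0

Characteristic equation: r² + 2r - 3 = 0
Roots: r = 1, -3 (distinct real)
General solution: y = C₁e^x + C₂e^(-3x)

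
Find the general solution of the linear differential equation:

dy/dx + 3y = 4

Using integrating factor method:

General solution: y = 4/3 + Ce^(-3x)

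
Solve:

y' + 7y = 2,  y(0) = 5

General solution: y = 2/7 + Ce^(-7x)
Applying y(0) = 5: C = 5 - 2/7 = 33/7
Particular solution: y = 2/7 + (33/7)e^(-7x)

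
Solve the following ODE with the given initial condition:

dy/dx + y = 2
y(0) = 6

General solution: y = 2 + Ce^(-x)
Applying y(0) = 6: C = 6 - 2 = 4
Particular solution: y = 2 + 4e^(-x)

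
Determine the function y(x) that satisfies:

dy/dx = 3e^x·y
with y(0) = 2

General solution: y = Ce^(3e^x)
Applying IC y(0) = 2:
Particular solution: y = 2e^(3(e^x - 1))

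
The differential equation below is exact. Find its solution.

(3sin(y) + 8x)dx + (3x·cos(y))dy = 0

Verify exactness: ∂M/∂y = ∂N/∂x ✓
Find F(x,y) such that ∂F/∂x = M, ∂F/∂y = N
Solution: 3x·sin(y) + 4x² = C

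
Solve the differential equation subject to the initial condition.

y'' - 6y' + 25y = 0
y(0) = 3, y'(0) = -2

General solution: y = e^(3x)(C₁cos(4x) + C₂sin(4x))
Complex roots r = 3 ± 4i
Applying ICs: C₁ = 3, C₂ = -11/4
Particular solution: y = e^(3x)(3cos(4x) - (11/4)sin(4x))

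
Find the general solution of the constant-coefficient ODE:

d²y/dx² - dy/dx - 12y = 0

Characteristic equation: r² - r - 12 = 0
Roots: r = 4, -3 (distinct real)
General solution: y = C₁e^(4x) + C₂e^(-3x)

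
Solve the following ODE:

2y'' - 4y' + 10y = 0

Characteristic equation: 2r² - 4r + 10 = 0
Divide by 2: r² - 2r + 5 = 0
Roots: r = 1 ± 2i (complex conjugates)
General solution: y = e^x(C₁cos(2x) + C₂sin(2x))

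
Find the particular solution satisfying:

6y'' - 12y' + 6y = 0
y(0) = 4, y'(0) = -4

General solution: y = (C₁ + C₂x)e^x
Repeated root r = 1
Applying ICs: C₁ = 4, C₂ = -8
Particular solution: y = (4 - 8x)e^x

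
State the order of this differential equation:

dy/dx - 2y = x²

The order is 1 (highest derivative is of order 1).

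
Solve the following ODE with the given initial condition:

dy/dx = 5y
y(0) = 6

General solution: y = Ce^(5x)
Applying IC y(0) = 6:
Particular solution: y = 6e^(5x)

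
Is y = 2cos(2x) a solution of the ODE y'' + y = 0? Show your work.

Verification:
y'' = -8cos(2x)
y'' + y ≠ 0 (frequency mismatch: got 4 instead of 1)

No, it is not a solution.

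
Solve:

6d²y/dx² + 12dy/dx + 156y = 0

Characteristic equation: 6r² + 12r + 156 = 0
Divide by 6: r² + 2r + 26 = 0
Roots: r = -1 ± 5i (complex conjugates)
General solution: y = e^(-x)(C₁cos(5x) + C₂sin(5x))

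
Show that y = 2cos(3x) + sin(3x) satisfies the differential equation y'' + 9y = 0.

Verification:
y'' = -18cos(3x) - 9sin(3x)
y'' + 9y = 0 ✓

Yes, it is a solution.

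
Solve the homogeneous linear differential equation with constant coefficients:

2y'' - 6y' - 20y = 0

Characteristic equation: 2r² - 6r - 20 = 0
Divide by 2: r² - 3r - 10 = 0
Roots: r = 5, -2 (distinct real)
General solution: y = C₁e^(5x) + C₂e^(-2x)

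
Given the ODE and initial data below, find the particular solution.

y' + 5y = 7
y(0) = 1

General solution: y = 7/5 + Ce^(-5x)
Applying y(0) = 1: C = 1 - 7/5 = -2/5
Particular solution: y = 7/5 - (2/5)e^(-5x)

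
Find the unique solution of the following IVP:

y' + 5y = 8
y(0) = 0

General solution: y = 8/5 + Ce^(-5x)
Applying y(0) = 0: C = 0 - 8/5 = -8/5
Particular solution: y = 8/5 - (8/5)e^(-5x)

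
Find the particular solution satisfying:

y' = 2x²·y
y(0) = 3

General solution: y = Ce^(2x³/3)
Applying IC y(0) = 3:
Particular solution: y = 3e^(2x³/3)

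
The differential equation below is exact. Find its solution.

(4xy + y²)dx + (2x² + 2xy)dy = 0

Verify exactness: ∂M/∂y = ∂N/∂x ✓
Find F(x,y) such that ∂F/∂x = M, ∂F/∂y = N
Solution: 2x²y + xy² = C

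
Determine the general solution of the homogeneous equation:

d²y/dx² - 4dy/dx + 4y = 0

Characteristic equation: r² - 4r + 4 = 0
Factored: (r - 2)² = 0
Repeated root: r = 2
General solution: y = (C₁ + C₂x)e^(2x)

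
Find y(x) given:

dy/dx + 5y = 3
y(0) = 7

General solution: y = 3/5 + Ce^(-5x)
Applying y(0) = 7: C = 7 - 3/5 = 32/5
Particular solution: y = 3/5 + (32/5)e^(-5x)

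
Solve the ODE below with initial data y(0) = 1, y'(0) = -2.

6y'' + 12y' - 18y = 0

General solution: y = C₁e^x + C₂e^(-3x)
Applying ICs: C₁ = 1/4, C₂ = 3/4
Particular solution: y = (1/4)e^x + (3/4)e^(-3x)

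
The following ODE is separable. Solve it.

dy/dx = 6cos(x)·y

Separating variables and integrating:
ln|y| = 6sin(x) + C

General solution: y = Ce^(6sin(x))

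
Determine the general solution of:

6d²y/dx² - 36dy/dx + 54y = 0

Characteristic equation: 6r² - 36r + 54 = 0
Divide by 6: r² - 6r + 9 = 0
Factored: (r - 3)² = 0
Repeated root: r = 3
General solution: y = (C₁ + C₂x)e^(3x)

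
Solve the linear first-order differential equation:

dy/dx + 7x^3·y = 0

Using integrating factor method:

General solution: y = Ce^(-7x^4/4)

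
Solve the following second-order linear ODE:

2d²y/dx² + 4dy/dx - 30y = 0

Characteristic equation: 2r² + 4r - 30 = 0
Divide by 2: r² + 2r - 15 = 0
Roots: r = 3, -5 (distinct real)
General solution: y = C₁e^(3x) + C₂e^(-5x)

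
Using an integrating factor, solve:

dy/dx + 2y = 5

Using integrating factor method:

General solution: y = 5/2 + Ce^(-2x)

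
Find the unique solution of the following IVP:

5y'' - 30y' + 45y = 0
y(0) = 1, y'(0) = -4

General solution: y = (C₁ + C₂x)e^(3x)
Repeated root r = 3
Applying ICs: C₁ = 1, C₂ = -7
Particular solution: y = (1 - 7x)e^(3x)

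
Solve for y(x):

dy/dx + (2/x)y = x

Using integrating factor method:

General solution: y = (1/4)x^2 + Cx^(-2)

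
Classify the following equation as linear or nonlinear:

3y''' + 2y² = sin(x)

Nonlinear (y² term)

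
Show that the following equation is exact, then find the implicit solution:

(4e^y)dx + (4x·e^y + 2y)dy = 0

Verify exactness: ∂M/∂y = ∂N/∂x ✓
Find F(x,y) such that ∂F/∂x = M, ∂F/∂y = N
Solution: 4x·e^y + y² = C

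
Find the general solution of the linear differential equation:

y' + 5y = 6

Using integrating factor method:

General solution: y = 6/5 + Ce^(-5x)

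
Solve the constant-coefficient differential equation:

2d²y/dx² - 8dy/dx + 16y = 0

Characteristic equation: 2r² - 8r + 16 = 0
Divide by 2: r² - 4r + 8 = 0
Roots: r = 2 ± 2i (complex conjugates)
General solution: y = e^(2x)(C₁cos(2x) + C₂sin(2x))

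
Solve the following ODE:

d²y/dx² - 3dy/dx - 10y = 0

Characteristic equation: r² - 3r - 10 = 0
Roots: r = 5, -2 (distinct real)
General solution: y = C₁e^(5x) + C₂e^(-2x)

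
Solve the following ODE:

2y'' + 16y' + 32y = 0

Characteristic equation: 2r² + 16r + 32 = 0
Divide by 2: r² + 8r + 16 = 0
Factored: (r + 4)² = 0
Repeated root: r = -4
General solution: y = (C₁ + C₂x)e^(-4x)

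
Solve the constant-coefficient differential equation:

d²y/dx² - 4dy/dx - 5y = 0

Characteristic equation: r² - 4r - 5 = 0
Roots: r = 5, -1 (distinct real)
General solution: y = C₁e^(5x) + C₂e^(-x)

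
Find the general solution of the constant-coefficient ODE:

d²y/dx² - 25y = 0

Characteristic equation: r² - 25 = 0
Roots: r = 5, -5 (distinct real)
General solution: y = C₁e^(5x) + C₂e^(-5x)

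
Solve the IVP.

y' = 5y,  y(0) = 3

General solution: y = Ce^(5x)
Applying IC y(0) = 3:
Particular solution: y = 3e^(5x)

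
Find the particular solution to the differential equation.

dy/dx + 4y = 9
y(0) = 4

General solution: y = 9/4 + Ce^(-4x)
Applying y(0) = 4: C = 4 - 9/4 = 7/4
Particular solution: y = 9/4 + (7/4)e^(-4x)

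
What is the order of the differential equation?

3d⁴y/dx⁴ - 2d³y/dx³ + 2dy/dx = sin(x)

The order is 4 (highest derivative is of order 4).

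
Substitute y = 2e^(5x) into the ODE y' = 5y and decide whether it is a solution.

Verification:
y = 2e^(5x)
y' = 10e^(5x)
5y = 10e^(5x)
y' = 5y ✓

Yes, it is a solution.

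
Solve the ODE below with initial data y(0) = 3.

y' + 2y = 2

General solution: y = 1 + Ce^(-2x)
Applying y(0) = 3: C = 3 - 1 = 2
Particular solution: y = 1 + 2e^(-2x)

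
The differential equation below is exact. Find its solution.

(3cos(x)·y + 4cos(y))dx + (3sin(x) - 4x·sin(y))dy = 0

Verify exactness: ∂M/∂y = ∂N/∂x ✓
Find F(x,y) such that ∂F/∂x = M, ∂F/∂y = N
Solution: 3sin(x)·y + 4x·cos(y) = C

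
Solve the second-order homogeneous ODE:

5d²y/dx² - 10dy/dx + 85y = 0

Characteristic equation: 5r² - 10r + 85 = 0
Divide by 5: r² - 2r + 17 = 0
Roots: r = 1 ± 4i (complex conjugates)
General solution: y = e^x(C₁cos(4x) + C₂sin(4x))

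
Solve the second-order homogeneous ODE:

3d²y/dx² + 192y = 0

Characteristic equation: 3r² + 192 = 0
Divide by 3: r² + 64 = 0
Roots: r = ±8i (complex conjugates)
General solution: y = C₁cos(8x) + C₂sin(8x)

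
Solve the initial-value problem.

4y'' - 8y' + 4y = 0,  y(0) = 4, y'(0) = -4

General solution: y = (C₁ + C₂x)e^x
Repeated root r = 1
Applying ICs: C₁ = 4, C₂ = -8
Particular solution: y = (4 - 8x)e^x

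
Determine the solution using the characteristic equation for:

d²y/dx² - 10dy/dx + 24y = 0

Characteristic equation: r² - 10r + 24 = 0
Roots: r = 6, 4 (distinct real)
General solution: y = C₁e^(6x) + C₂e^(4x)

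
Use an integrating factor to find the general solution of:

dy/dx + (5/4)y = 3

Using integrating factor method:

General solution: y = 12/5 + Ce^(-5x/4)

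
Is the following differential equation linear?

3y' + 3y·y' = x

No. Nonlinear (product y·y')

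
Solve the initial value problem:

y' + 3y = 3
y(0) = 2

General solution: y = 1 + Ce^(-3x)
Applying y(0) = 2: C = 2 - 1 = 1
Particular solution: y = 1 + e^(-3x)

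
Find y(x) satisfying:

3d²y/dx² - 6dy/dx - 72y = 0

Characteristic equation: 3r² - 6r - 72 = 0
Divide by 3: r² - 2r - 24 = 0
Roots: r = 6, -4 (distinct real)
General solution: y = C₁e^(6x) + C₂e^(-4x)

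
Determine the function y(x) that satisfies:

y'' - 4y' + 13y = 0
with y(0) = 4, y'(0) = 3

General solution: y = e^(2x)(C₁cos(3x) + C₂sin(3x))
Complex roots r = 2 ± 3i
Applying ICs: C₁ = 4, C₂ = -5/3
Particular solution: y = e^(2x)(4cos(3x) - (5/3)sin(3x))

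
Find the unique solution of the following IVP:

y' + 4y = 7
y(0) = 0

General solution: y = 7/4 + Ce^(-4x)
Applying y(0) = 0: C = 0 - 7/4 = -7/4
Particular solution: y = 7/4 - (7/4)e^(-4x)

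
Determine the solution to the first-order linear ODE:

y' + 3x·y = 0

Using integrating factor method:

General solution: y = Ce^(-3x^2/2)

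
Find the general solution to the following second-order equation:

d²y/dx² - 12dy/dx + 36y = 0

Characteristic equation: r² - 12r + 36 = 0
Factored: (r - 6)² = 0
Repeated root: r = 6
General solution: y = (C₁ + C₂x)e^(6x)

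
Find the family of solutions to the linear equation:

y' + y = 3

Using integrating factor method:

General solution: y = 3 + Ce^(-x)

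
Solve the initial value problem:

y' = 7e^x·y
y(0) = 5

General solution: y = Ce^(7e^x)
Applying IC y(0) = 5:
Particular solution: y = 5e^(7(e^x - 1))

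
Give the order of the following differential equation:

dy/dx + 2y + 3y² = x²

The order is 1 (highest derivative is of order 1).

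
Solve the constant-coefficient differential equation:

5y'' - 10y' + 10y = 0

Characteristic equation: 5r² - 10r + 10 = 0
Divide by 5: r² - 2r + 2 = 0
Roots: r = 1 ± i (complex conjugates)
General solution: y = e^x(C₁cos(x) + C₂sin(x))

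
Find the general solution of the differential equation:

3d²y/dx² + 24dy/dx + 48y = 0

Characteristic equation: 3r² + 24r + 48 = 0
Divide by 3: r² + 8r + 16 = 0
Factored: (r + 4)² = 0
Repeated root: r = -4
General solution: y = (C₁ + C₂x)e^(-4x)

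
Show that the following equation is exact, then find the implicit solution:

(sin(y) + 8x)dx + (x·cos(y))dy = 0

Verify exactness: ∂M/∂y = ∂N/∂x ✓
Find F(x,y) such that ∂F/∂x = M, ∂F/∂y = N
Solution: x·sin(y) + 4x² = C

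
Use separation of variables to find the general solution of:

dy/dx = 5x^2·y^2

Separating variables and integrating:
-1/y = 5x^3/3 + C

General solution: y^-1 = (-5/3)x^3 + C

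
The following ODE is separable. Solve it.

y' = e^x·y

Separating variables and integrating:
ln|y| = e^x + C

General solution: y = Ce^(e^x)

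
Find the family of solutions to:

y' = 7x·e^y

Separating variables and integrating:
-e^(-y) = 7x²/2 + C

General solution: y = -ln(C - 7x²/2)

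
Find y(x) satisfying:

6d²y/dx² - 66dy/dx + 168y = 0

Characteristic equation: 6r² - 66r + 168 = 0
Divide by 6: r² - 11r + 28 = 0
Roots: r = 4, 7 (distinct real)
General solution: y = C₁e^(4x) + C₂e^(7x)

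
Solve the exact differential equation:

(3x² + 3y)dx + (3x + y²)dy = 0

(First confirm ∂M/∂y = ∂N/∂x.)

Verify exactness: ∂M/∂y = ∂N/∂x ✓
Find F(x,y) such that ∂F/∂x = M, ∂F/∂y = N
Solution: x³ + 3xy + y³/3 = C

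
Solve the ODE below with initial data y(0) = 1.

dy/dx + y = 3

General solution: y = 3 + Ce^(-x)
Applying y(0) = 1: C = 1 - 3 = -2
Particular solution: y = 3 - 2e^(-x)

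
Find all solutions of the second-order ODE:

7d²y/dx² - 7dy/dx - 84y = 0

Characteristic equation: 7r² - 7r - 84 = 0
Divide by 7: r² - r - 12 = 0
Roots: r = 4, -3 (distinct real)
General solution: y = C₁e^(4x) + C₂e^(-3x)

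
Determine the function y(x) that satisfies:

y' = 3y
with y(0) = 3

General solution: y = Ce^(3x)
Applying IC y(0) = 3:
Particular solution: y = 3e^(3x)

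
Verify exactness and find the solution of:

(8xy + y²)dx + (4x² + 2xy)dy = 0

Verify exactness: ∂M/∂y = ∂N/∂x ✓
Find F(x,y) such that ∂F/∂x = M, ∂F/∂y = N
Solution: 4x²y + xy² = C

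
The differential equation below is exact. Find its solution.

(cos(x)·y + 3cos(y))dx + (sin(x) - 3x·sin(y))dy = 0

Verify exactness: ∂M/∂y = ∂N/∂x ✓
Find F(x,y) such that ∂F/∂x = M, ∂F/∂y = N
Solution: sin(x)·y + 3x·cos(y) = C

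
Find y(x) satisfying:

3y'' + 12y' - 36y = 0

Characteristic equation: 3r² + 12r - 36 = 0
Divide by 3: r² + 4r - 12 = 0
Roots: r = 2, -6 (distinct real)
General solution: y = C₁e^(2x) + C₂e^(-6x)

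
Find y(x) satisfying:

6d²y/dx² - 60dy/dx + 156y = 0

Characteristic equation: 6r² - 60r + 156 = 0
Divide by 6: r² - 10r + 26 = 0
Roots: r = 5 ± i (complex conjugates)
General solution: y = e^(5x)(C₁cos(x) + C₂sin(x))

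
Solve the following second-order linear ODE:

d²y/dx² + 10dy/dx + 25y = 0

Characteristic equation: r² + 10r + 25 = 0
Factored: (r + 5)² = 0
Repeated root: r = -5
General solution: y = (C₁ + C₂x)e^(-5x)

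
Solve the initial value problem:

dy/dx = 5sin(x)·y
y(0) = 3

General solution: y = Ce^(-5cos(x))
Applying IC y(0) = 3:
Particular solution: y = 3e^(5(1-cos(x)))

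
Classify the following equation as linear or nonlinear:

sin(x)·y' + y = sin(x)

Linear (y and its derivatives appear to the first power only, no products of y terms)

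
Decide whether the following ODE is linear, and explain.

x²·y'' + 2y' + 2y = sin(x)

Linear (y and its derivatives appear to the first power only, no products of y terms)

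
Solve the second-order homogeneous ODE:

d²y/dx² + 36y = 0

Characteristic equation: r² + 36 = 0
Roots: r = ±6i (complex conjugates)
General solution: y = C₁cos(6x) + C₂sin(6x)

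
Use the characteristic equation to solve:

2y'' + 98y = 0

Characteristic equation: 2r² + 98 = 0
Divide by 2: r² + 49 = 0
Roots: r = ±7i (complex conjugates)
General solution: y = C₁cos(7x) + C₂sin(7x)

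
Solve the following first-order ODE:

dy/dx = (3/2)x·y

Separating variables and integrating:
ln|y| = 3x^2/4 + C

General solution: y = Ce^(3x^2/4)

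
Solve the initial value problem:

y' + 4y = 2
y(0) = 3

General solution: y = 1/2 + Ce^(-4x)
Applying y(0) = 3: C = 3 - 1/2 = 5/2
Particular solution: y = 1/2 + (5/2)e^(-4x)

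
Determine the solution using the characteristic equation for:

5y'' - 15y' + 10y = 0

Characteristic equation: 5r² - 15r + 10 = 0
Divide by 5: r² - 3r + 2 = 0
Roots: r = 2, 1 (distinct real)
General solution: y = C₁e^(2x) + C₂e^x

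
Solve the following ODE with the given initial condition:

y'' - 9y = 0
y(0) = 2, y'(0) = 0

General solution: y = C₁e^(3x) + C₂e^(-3x)
Applying ICs: C₁ = 1, C₂ = 1
Particular solution: y = e^(3x) + e^(-3x)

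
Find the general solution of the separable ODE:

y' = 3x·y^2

Separating variables and integrating:
-1/y = 3x^2/2 + C

General solution: y^-1 = (-3/2)x^2 + C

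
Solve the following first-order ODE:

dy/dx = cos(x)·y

Separating variables and integrating:
ln|y| = sin(x) + C

General solution: y = Ce^(sin(x))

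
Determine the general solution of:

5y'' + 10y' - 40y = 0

Characteristic equation: 5r² + 10r - 40 = 0
Divide by 5: r² + 2r - 8 = 0
Roots: r = 2, -4 (distinct real)
General solution: y = C₁e^(2x) + C₂e^(-4x)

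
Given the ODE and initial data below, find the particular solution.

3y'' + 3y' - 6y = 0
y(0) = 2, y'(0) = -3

General solution: y = C₁e^x + C₂e^(-2x)
Applying ICs: C₁ = 1/3, C₂ = 5/3
Particular solution: y = (1/3)e^x + (5/3)e^(-2x)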